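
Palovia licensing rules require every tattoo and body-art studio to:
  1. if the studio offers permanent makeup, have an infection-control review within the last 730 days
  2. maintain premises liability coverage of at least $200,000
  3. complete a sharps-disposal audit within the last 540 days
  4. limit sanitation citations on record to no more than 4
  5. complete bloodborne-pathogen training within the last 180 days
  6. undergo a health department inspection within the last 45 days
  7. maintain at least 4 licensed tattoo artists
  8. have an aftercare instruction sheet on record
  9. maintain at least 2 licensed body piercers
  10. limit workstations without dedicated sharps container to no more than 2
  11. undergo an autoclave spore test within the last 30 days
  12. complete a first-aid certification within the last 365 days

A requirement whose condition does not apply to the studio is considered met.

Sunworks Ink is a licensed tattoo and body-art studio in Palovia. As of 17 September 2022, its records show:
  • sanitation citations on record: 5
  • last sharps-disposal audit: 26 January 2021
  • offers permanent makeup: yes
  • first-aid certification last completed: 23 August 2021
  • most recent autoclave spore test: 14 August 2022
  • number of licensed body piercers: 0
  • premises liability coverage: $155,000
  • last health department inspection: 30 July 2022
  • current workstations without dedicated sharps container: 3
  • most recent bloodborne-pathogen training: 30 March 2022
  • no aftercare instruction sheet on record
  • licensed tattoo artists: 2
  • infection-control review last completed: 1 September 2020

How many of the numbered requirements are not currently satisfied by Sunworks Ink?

1. condition 'offers permanent makeup' holds; infection-control review 746 days ago vs limit 730 → not met
2. premises liability coverage $155,000 < $200,000 → not met
3. sharps-disposal audit 599 days ago vs limit 540 → not met
4. sanitation citations on record 5 > 4 → not met
5. bloodborne-pathogen training 171 days ago vs limit 180 → met
6. health department inspection 49 days ago vs limit 45 → not met
7. licensed tattoo artists 2 < 4 → not met
8. aftercare instruction sheet absent → not met
9. licensed body piercers 0 < 2 → not met
10. workstations without dedicated sharps container 3 > 2 → not met
11. autoclave spore test 34 days ago vs limit 30 → not met
12. first-aid certification 390 days ago vs limit 365 → not met
Not met: 11 of 12

11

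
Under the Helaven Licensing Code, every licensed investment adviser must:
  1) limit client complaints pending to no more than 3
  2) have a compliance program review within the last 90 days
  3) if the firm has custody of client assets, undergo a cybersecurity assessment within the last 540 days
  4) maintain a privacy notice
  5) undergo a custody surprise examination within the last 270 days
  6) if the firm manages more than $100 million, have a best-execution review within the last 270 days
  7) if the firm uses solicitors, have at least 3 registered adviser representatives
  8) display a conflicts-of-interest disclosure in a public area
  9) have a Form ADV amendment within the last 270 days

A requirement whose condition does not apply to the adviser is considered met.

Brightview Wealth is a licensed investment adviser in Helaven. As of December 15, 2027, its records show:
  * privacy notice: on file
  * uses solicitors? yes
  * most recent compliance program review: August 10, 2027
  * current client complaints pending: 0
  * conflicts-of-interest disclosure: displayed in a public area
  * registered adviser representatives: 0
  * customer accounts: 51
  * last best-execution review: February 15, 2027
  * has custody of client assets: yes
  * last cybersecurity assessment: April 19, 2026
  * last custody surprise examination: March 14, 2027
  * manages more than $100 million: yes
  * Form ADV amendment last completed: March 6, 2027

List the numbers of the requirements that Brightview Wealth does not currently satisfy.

2, 3, 5, 6, 7, 9

1. client complaints pending 0 ≤ 3 → met
2. compliance program review 127 days ago vs limit 90 → not met
3. condition 'has custody of client assets' holds; cybersecurity assessment 605 days ago vs limit 540 → not met
4. privacy notice present → met
5. custody surprise examination 276 days ago vs limit 270 → not met
6. condition 'manages more than $100 million' holds; best-execution review 303 days ago vs limit 270 → not met
7. condition 'uses solicitors' holds; registered adviser representatives 0 < 3 → not met
8. conflicts-of-interest disclosure present → met
9. Form ADV amendment 284 days ago vs limit 270 → not met
Not met: 2, 3, 5, 6, 7, 9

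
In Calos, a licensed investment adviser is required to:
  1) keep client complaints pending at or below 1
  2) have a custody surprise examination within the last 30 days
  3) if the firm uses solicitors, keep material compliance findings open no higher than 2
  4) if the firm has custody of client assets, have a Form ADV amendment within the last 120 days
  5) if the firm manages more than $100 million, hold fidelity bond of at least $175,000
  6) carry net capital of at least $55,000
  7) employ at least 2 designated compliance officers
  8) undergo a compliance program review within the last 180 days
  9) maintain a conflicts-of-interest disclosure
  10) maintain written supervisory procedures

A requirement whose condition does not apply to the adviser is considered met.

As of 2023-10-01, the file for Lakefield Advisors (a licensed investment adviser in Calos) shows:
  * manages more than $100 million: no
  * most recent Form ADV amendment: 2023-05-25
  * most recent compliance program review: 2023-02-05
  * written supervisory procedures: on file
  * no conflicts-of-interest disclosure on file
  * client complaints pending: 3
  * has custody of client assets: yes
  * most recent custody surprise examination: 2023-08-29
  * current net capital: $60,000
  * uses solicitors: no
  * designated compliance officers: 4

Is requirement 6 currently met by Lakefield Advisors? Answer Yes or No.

Yes

6. net capital $60,000 ≥ $55,000 → met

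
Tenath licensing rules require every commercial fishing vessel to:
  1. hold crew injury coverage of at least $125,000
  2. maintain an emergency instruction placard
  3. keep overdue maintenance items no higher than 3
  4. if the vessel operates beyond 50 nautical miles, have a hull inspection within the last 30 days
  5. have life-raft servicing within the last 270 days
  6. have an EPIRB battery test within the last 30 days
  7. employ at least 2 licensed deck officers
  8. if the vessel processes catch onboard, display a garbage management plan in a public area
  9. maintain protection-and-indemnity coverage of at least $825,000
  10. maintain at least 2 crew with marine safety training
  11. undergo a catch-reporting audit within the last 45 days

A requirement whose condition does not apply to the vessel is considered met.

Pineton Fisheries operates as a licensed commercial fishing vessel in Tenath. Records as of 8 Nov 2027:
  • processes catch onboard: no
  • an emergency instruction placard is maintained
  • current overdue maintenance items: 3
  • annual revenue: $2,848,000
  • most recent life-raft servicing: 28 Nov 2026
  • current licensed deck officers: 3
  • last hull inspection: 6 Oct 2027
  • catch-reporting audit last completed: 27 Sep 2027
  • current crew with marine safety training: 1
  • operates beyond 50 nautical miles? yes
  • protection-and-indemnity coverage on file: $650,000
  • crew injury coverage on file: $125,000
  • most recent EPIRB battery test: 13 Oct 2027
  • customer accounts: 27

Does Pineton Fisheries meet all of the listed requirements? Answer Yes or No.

1. crew injury coverage $125,000 ≥ $125,000 → met
2. emergency instruction placard present → met
3. overdue maintenance items 3 ≤ 3 → met
4. condition 'operates beyond 50 nautical miles' holds; hull inspection 33 days ago vs limit 30 → not met
5. life-raft servicing 345 days ago vs limit 270 → not met
6. EPIRB battery test 26 days ago vs limit 30 → met
7. licensed deck officers 3 ≥ 2 → met
8. condition 'processes catch onboard' does not hold → requirement n/a → met
9. protection-and-indemnity coverage $650,000 < $825,000 → not met
10. crew with marine safety training 1 < 2 → not met
11. catch-reporting audit 42 days ago vs limit 45 → met
Not met: 4, 5, 9, 10

No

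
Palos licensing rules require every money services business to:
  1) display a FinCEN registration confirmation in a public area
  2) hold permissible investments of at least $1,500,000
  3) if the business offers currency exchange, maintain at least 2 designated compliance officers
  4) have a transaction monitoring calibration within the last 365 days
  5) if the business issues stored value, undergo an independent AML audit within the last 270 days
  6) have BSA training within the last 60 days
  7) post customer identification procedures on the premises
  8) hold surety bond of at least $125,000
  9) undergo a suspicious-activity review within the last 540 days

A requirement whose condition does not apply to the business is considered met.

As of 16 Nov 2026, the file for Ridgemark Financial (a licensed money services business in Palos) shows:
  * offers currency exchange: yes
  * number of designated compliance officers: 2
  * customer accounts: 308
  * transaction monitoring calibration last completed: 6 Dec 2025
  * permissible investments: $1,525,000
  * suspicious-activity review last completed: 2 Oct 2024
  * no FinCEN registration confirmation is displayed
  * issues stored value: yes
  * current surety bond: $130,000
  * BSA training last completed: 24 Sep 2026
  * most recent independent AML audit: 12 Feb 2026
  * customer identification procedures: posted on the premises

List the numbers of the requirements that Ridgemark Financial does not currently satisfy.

1, 5, 9

1. FinCEN registration confirmation absent → not met
2. permissible investments $1,525,000 ≥ $1,500,000 → met
3. condition 'offers currency exchange' holds; designated compliance officers 2 ≥ 2 → met
4. transaction monitoring calibration 345 days ago vs limit 365 → met
5. condition 'issues stored value' holds; independent AML audit 277 days ago vs limit 270 → not met
6. BSA training 53 days ago vs limit 60 → met
7. customer identification procedures present → met
8. surety bond $130,000 ≥ $125,000 → met
9. suspicious-activity review 775 days ago vs limit 540 → not met
Not met: 1, 5, 9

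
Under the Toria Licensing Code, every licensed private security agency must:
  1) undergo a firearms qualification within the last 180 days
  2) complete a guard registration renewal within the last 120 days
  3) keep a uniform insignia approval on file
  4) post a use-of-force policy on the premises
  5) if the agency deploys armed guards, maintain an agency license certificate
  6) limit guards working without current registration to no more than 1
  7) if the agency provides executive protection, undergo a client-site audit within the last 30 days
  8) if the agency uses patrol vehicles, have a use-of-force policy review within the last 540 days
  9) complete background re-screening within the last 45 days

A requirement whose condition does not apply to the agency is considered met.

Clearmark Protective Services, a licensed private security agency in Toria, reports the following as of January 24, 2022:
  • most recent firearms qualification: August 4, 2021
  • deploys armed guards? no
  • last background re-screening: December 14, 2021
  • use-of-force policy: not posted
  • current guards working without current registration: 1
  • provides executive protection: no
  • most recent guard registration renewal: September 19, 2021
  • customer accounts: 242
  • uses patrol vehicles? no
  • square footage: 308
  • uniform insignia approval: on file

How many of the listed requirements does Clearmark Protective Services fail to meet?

2

1. firearms qualification 173 days ago vs limit 180 → met
2. guard registration renewal 127 days ago vs limit 120 → not met
3. uniform insignia approval present → met
4. use-of-force policy absent → not met
5. condition 'deploys armed guards' does not hold → requirement n/a → met
6. guards working without current registration 1 ≤ 1 → met
7. condition 'provides executive protection' does not hold → requirement n/a → met
8. condition 'uses patrol vehicles' does not hold → requirement n/a → met
9. background re-screening 41 days ago vs limit 45 → met
Not met: 2 of 9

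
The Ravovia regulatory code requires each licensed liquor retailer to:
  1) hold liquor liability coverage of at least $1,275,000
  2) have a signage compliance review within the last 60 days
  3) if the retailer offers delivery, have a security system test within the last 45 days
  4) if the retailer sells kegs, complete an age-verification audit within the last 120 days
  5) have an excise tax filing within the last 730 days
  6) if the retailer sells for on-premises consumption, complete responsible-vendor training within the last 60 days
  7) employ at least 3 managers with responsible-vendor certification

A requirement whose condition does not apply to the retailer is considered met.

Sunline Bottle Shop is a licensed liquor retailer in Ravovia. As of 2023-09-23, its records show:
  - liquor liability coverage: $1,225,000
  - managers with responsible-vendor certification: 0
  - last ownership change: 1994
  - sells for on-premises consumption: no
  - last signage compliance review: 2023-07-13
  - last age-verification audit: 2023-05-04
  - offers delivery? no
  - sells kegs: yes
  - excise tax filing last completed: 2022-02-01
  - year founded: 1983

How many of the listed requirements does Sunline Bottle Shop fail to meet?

1. liquor liability coverage $1,225,000 < $1,275,000 → not met
2. signage compliance review 72 days ago vs limit 60 → not met
3. condition 'offers delivery' does not hold → requirement n/a → met
4. condition 'sells kegs' holds; age-verification audit 142 days ago vs limit 120 → not met
5. excise tax filing 599 days ago vs limit 730 → met
6. condition 'sells for on-premises consumption' does not hold → requirement n/a → met
7. managers with responsible-vendor certification 0 < 3 → not met
Not met: 4 of 7

4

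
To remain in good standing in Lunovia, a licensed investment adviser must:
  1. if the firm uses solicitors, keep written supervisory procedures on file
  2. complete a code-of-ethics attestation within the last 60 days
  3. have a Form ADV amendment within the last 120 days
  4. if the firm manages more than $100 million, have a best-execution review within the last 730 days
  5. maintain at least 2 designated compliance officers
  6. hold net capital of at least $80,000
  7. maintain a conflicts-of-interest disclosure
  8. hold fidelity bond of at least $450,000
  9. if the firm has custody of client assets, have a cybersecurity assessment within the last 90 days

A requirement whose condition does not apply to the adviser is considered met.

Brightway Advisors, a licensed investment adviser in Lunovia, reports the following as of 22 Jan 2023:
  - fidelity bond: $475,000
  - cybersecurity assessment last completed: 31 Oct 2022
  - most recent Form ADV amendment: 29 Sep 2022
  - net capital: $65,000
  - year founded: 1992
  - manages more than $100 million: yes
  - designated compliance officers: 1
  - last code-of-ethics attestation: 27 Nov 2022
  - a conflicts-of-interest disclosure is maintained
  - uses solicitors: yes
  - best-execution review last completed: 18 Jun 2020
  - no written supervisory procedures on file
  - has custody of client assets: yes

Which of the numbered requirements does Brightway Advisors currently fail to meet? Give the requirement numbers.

1, 4, 5, 6

1. condition 'uses solicitors' holds; written supervisory procedures absent → not met
2. code-of-ethics attestation 56 days ago vs limit 60 → met
3. Form ADV amendment 115 days ago vs limit 120 → met
4. condition 'manages more than $100 million' holds; best-execution review 948 days ago vs limit 730 → not met
5. designated compliance officers 1 < 2 → not met
6. net capital $65,000 < $80,000 → not met
7. conflicts-of-interest disclosure present → met
8. fidelity bond $475,000 ≥ $450,000 → met
9. condition 'has custody of client assets' holds; cybersecurity assessment 83 days ago vs limit 90 → met
Not met: 1, 4, 5, 6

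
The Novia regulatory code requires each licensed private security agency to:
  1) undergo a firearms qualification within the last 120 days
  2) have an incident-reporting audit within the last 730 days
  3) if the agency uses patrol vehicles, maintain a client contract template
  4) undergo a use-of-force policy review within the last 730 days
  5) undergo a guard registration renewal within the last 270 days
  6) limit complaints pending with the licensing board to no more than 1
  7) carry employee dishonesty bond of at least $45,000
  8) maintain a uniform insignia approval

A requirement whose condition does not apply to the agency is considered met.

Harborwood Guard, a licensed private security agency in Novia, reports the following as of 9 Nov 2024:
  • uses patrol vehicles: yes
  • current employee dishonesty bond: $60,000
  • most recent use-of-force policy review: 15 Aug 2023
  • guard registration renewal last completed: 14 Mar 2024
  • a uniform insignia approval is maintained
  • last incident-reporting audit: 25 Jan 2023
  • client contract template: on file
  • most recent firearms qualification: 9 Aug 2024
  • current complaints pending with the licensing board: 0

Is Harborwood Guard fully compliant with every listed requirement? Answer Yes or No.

Yes

1. firearms qualification 92 days ago vs limit 120 → met
2. incident-reporting audit 654 days ago vs limit 730 → met
3. condition 'uses patrol vehicles' holds; client contract template present → met
4. use-of-force policy review 452 days ago vs limit 730 → met
5. guard registration renewal 240 days ago vs limit 270 → met
6. complaints pending with the licensing board 0 ≤ 1 → met
7. employee dishonesty bond $60,000 ≥ $45,000 → met
8. uniform insignia approval present → met
All met.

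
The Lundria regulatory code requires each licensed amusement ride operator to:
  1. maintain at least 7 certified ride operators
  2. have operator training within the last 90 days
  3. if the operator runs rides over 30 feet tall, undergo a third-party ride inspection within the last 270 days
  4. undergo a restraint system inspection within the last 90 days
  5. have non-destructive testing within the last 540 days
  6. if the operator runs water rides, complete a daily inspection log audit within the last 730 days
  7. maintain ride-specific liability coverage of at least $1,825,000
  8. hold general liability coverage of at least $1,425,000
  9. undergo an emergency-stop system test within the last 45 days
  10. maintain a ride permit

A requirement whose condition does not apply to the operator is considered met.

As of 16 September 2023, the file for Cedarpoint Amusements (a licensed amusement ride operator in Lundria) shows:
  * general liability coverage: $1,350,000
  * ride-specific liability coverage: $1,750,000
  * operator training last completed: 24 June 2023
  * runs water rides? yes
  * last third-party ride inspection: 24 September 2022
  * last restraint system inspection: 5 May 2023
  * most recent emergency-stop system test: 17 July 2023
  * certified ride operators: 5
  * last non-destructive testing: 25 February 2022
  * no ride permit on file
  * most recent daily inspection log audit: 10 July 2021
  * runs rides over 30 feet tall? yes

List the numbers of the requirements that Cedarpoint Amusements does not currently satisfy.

1, 3, 4, 5, 6, 7, 8, 9, 10

1. certified ride operators 5 < 7 → not met
2. operator training 84 days ago vs limit 90 → met
3. condition 'runs rides over 30 feet tall' holds; third-party ride inspection 357 days ago vs limit 270 → not met
4. restraint system inspection 134 days ago vs limit 90 → not met
5. non-destructive testing 568 days ago vs limit 540 → not met
6. condition 'runs water rides' holds; daily inspection log audit 798 days ago vs limit 730 → not met
7. ride-specific liability coverage $1,750,000 < $1,825,000 → not met
8. general liability coverage $1,350,000 < $1,425,000 → not met
9. emergency-stop system test 61 days ago vs limit 45 → not met
10. ride permit absent → not met
Not met: 1, 3, 4, 5, 6, 7, 8, 9, 10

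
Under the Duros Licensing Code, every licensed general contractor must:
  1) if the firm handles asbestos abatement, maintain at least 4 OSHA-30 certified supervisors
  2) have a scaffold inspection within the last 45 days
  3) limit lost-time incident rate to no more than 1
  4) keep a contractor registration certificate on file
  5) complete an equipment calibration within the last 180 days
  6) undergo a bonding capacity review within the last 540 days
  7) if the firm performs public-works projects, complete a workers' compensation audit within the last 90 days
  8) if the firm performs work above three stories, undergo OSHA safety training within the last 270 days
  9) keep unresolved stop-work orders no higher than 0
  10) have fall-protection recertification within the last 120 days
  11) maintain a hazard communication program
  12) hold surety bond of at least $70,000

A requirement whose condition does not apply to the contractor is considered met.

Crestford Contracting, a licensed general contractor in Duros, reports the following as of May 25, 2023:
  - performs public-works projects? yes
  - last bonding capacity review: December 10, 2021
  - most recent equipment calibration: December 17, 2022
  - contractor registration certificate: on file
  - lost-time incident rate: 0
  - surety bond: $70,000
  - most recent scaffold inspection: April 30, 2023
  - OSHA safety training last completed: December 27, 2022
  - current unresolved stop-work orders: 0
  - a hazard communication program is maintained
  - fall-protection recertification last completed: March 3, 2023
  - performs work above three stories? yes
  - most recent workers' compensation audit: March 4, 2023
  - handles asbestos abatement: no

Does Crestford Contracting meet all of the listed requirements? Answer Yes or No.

1. condition 'handles asbestos abatement' does not hold → requirement n/a → met
2. scaffold inspection 25 days ago vs limit 45 → met
3. lost-time incident rate 0 ≤ 1 → met
4. contractor registration certificate present → met
5. equipment calibration 159 days ago vs limit 180 → met
6. bonding capacity review 531 days ago vs limit 540 → met
7. condition 'performs public-works projects' holds; workers' compensation audit 82 days ago vs limit 90 → met
8. condition 'performs work above three stories' holds; OSHA safety training 149 days ago vs limit 270 → met
9. unresolved stop-work orders 0 ≤ 0 → met
10. fall-protection recertification 83 days ago vs limit 120 → met
11. hazard communication program present → met
12. surety bond $70,000 ≥ $70,000 → met
All met.

Yes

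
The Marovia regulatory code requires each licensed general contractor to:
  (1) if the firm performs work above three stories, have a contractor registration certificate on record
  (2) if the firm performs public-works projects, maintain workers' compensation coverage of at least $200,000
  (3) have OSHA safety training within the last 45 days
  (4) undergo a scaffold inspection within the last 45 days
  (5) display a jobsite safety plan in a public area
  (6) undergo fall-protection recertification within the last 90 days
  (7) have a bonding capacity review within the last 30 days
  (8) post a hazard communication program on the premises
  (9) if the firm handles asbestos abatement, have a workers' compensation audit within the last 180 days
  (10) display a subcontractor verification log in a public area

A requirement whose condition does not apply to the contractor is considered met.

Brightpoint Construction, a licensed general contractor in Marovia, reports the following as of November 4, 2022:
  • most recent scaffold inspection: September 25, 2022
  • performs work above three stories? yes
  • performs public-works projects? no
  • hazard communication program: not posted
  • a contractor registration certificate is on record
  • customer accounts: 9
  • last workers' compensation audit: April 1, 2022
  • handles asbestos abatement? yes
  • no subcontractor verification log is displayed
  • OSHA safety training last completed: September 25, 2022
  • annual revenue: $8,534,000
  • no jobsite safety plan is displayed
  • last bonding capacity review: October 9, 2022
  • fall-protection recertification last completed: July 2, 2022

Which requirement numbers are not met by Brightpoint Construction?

1. condition 'performs work above three stories' holds; contractor registration certificate present → met
2. condition 'performs public-works projects' does not hold → requirement n/a → met
3. OSHA safety training 40 days ago vs limit 45 → met
4. scaffold inspection 40 days ago vs limit 45 → met
5. jobsite safety plan absent → not met
6. fall-protection recertification 125 days ago vs limit 90 → not met
7. bonding capacity review 26 days ago vs limit 30 → met
8. hazard communication program absent → not met
9. condition 'handles asbestos abatement' holds; workers' compensation audit 217 days ago vs limit 180 → not met
10. subcontractor verification log absent → not met
Not met: 5, 6, 8, 9, 10

5, 6, 8, 9, 10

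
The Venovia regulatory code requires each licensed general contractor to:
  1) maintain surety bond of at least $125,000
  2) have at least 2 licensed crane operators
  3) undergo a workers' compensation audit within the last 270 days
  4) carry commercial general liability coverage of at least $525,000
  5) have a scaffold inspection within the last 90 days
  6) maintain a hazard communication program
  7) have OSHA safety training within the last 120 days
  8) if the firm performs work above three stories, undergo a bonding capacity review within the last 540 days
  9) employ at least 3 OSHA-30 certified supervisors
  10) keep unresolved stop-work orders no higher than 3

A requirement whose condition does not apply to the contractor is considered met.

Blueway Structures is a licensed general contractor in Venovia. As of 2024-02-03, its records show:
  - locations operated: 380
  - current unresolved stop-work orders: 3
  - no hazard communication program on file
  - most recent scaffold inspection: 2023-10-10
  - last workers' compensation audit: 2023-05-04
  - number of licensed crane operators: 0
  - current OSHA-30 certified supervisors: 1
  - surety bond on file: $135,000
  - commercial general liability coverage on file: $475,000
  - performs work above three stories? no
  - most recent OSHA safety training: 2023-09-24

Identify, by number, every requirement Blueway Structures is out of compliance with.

1. surety bond $135,000 ≥ $125,000 → met
2. licensed crane operators 0 < 2 → not met
3. workers' compensation audit 275 days ago vs limit 270 → not met
4. commercial general liability coverage $475,000 < $525,000 → not met
5. scaffold inspection 116 days ago vs limit 90 → not met
6. hazard communication program absent → not met
7. OSHA safety training 132 days ago vs limit 120 → not met
8. condition 'performs work above three stories' does not hold → requirement n/a → met
9. OSHA-30 certified supervisors 1 < 3 → not met
10. unresolved stop-work orders 3 ≤ 3 → met
Not met: 2, 3, 4, 5, 6, 7, 9

2, 3, 4, 5, 6, 7, 9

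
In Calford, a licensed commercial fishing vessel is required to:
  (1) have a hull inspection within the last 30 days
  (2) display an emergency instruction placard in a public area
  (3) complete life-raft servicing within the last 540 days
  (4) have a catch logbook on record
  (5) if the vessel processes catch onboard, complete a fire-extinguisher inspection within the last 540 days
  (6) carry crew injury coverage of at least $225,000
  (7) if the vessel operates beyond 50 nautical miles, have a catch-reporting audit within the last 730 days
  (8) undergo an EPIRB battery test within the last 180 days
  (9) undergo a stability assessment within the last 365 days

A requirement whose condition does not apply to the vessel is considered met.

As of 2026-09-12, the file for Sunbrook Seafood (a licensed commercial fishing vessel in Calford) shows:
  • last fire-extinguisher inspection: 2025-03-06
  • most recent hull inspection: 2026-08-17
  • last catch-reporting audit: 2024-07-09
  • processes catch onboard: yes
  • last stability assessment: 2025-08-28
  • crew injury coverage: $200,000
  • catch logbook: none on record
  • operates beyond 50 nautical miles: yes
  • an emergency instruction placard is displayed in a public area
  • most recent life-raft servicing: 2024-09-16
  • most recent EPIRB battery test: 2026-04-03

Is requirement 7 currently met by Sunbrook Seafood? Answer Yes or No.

No

7. condition 'operates beyond 50 nautical miles' holds; catch-reporting audit 795 days ago vs limit 730 → not met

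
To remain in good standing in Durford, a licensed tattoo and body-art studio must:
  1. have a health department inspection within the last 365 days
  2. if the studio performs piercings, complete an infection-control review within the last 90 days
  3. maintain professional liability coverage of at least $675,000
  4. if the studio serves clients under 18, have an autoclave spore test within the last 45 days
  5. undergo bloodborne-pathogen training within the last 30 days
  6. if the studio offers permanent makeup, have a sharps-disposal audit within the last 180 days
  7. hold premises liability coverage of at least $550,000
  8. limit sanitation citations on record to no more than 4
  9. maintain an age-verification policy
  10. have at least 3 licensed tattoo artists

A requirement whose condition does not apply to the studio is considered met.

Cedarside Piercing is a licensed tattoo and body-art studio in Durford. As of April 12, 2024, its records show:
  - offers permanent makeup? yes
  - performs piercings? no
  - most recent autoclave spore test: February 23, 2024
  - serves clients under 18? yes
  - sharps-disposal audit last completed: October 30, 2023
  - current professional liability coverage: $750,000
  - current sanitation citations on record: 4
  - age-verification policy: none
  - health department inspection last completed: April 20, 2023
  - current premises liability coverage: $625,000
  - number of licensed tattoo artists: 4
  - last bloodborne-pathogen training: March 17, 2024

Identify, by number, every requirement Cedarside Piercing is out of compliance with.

4, 9

1. health department inspection 358 days ago vs limit 365 → met
2. condition 'performs piercings' does not hold → requirement n/a → met
3. professional liability coverage $750,000 ≥ $675,000 → met
4. condition 'serves clients under 18' holds; autoclave spore test 49 days ago vs limit 45 → not met
5. bloodborne-pathogen training 26 days ago vs limit 30 → met
6. condition 'offers permanent makeup' holds; sharps-disposal audit 165 days ago vs limit 180 → met
7. premises liability coverage $625,000 ≥ $550,000 → met
8. sanitation citations on record 4 ≤ 4 → met
9. age-verification policy absent → not met
10. licensed tattoo artists 4 ≥ 3 → met
Not met: 4, 9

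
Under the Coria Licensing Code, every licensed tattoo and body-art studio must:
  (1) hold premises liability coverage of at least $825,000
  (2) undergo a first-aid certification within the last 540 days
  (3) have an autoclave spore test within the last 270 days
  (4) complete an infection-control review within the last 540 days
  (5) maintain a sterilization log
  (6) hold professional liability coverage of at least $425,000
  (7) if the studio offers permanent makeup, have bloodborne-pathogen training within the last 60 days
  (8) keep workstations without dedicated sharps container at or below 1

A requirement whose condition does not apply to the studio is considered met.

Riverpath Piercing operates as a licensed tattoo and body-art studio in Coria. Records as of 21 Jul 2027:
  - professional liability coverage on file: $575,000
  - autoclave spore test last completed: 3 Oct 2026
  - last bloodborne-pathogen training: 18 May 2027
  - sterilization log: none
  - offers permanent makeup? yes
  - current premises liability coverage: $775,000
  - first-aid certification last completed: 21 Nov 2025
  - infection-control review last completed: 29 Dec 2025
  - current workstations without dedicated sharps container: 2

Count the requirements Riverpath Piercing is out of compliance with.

1. premises liability coverage $775,000 < $825,000 → not met
2. first-aid certification 607 days ago vs limit 540 → not met
3. autoclave spore test 291 days ago vs limit 270 → not met
4. infection-control review 569 days ago vs limit 540 → not met
5. sterilization log absent → not met
6. professional liability coverage $575,000 ≥ $425,000 → met
7. condition 'offers permanent makeup' holds; bloodborne-pathogen training 64 days ago vs limit 60 → not met
8. workstations without dedicated sharps container 2 > 1 → not met
Not met: 7 of 8

7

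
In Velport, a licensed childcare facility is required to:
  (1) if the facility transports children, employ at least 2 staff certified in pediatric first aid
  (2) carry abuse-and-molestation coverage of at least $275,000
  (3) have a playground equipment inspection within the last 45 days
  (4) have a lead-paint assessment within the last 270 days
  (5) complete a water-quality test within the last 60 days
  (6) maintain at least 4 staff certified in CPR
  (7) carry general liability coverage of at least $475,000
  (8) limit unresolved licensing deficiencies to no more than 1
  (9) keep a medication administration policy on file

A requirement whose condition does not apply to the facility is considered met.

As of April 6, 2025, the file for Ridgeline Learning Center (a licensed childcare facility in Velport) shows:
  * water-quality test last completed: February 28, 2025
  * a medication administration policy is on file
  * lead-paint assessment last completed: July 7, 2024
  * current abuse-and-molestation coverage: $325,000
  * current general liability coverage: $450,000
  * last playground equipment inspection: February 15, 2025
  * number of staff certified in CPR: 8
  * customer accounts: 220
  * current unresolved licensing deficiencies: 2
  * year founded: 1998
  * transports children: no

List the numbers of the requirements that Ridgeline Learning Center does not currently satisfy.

3, 4, 7, 8

1. condition 'transports children' does not hold → requirement n/a → met
2. abuse-and-molestation coverage $325,000 ≥ $275,000 → met
3. playground equipment inspection 50 days ago vs limit 45 → not met
4. lead-paint assessment 273 days ago vs limit 270 → not met
5. water-quality test 37 days ago vs limit 60 → met
6. staff certified in CPR 8 ≥ 4 → met
7. general liability coverage $450,000 < $475,000 → not met
8. unresolved licensing deficiencies 2 > 1 → not met
9. medication administration policy present → met
Not met: 3, 4, 7, 8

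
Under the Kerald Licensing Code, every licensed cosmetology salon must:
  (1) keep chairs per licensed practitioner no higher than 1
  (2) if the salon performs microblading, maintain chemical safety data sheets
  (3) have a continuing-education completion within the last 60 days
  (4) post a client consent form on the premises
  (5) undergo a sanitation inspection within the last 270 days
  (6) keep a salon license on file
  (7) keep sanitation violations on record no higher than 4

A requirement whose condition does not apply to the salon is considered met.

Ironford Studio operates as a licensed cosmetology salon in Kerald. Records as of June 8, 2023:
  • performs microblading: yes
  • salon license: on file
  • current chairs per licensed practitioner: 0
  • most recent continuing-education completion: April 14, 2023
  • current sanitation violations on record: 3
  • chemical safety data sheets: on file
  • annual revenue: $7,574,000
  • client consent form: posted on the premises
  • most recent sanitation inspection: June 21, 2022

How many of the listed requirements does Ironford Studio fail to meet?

1. chairs per licensed practitioner 0 ≤ 1 → met
2. condition 'performs microblading' holds; chemical safety data sheets present → met
3. continuing-education completion 55 days ago vs limit 60 → met
4. client consent form present → met
5. sanitation inspection 352 days ago vs limit 270 → not met
6. salon license present → met
7. sanitation violations on record 3 ≤ 4 → met
Not met: 1 of 7

1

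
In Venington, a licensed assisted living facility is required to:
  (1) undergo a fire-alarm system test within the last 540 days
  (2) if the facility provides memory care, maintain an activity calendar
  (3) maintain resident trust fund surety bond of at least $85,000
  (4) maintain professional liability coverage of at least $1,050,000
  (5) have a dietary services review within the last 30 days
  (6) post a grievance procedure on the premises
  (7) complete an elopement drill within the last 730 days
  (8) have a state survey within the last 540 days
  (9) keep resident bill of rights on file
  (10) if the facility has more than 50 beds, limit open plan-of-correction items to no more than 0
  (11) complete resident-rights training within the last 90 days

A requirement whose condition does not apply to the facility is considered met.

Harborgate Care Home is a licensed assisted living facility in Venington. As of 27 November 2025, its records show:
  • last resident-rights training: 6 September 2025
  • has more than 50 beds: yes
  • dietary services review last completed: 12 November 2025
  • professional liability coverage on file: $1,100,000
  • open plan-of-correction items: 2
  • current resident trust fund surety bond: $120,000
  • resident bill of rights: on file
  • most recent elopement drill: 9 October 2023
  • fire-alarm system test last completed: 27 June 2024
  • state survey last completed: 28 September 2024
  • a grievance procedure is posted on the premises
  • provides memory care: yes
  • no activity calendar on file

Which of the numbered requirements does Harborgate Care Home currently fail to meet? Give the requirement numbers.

1. fire-alarm system test 518 days ago vs limit 540 → met
2. condition 'provides memory care' holds; activity calendar absent → not met
3. resident trust fund surety bond $120,000 ≥ $85,000 → met
4. professional liability coverage $1,100,000 ≥ $1,050,000 → met
5. dietary services review 15 days ago vs limit 30 → met
6. grievance procedure present → met
7. elopement drill 780 days ago vs limit 730 → not met
8. state survey 425 days ago vs limit 540 → met
9. resident bill of rights present → met
10. condition 'has more than 50 beds' holds; open plan-of-correction items 2 > 0 → not met
11. resident-rights training 82 days ago vs limit 90 → met
Not met: 2, 7, 10

2, 7, 10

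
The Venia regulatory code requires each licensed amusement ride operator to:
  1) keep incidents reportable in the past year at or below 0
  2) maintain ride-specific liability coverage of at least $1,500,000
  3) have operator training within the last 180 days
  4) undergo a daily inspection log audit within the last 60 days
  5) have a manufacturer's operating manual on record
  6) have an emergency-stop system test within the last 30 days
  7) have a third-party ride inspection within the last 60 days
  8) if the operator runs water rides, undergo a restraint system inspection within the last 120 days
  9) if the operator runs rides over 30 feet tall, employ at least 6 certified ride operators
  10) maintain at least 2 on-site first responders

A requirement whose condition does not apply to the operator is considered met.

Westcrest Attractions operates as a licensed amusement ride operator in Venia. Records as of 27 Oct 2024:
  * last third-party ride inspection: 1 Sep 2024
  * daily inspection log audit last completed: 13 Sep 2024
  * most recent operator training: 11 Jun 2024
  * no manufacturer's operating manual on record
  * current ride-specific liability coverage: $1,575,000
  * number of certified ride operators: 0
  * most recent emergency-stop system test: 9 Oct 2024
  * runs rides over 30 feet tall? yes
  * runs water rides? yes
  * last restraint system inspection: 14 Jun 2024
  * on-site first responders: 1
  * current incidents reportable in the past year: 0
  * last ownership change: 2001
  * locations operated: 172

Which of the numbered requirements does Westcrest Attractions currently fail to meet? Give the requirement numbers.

1. incidents reportable in the past year 0 ≤ 0 → met
2. ride-specific liability coverage $1,575,000 ≥ $1,500,000 → met
3. operator training 138 days ago vs limit 180 → met
4. daily inspection log audit 44 days ago vs limit 60 → met
5. manufacturer's operating manual absent → not met
6. emergency-stop system test 18 days ago vs limit 30 → met
7. third-party ride inspection 56 days ago vs limit 60 → met
8. condition 'runs water rides' holds; restraint system inspection 135 days ago vs limit 120 → not met
9. condition 'runs rides over 30 feet tall' holds; certified ride operators 0 < 6 → not met
10. on-site first responders 1 < 2 → not met
Not met: 5, 8, 9, 10

5, 8, 9, 10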